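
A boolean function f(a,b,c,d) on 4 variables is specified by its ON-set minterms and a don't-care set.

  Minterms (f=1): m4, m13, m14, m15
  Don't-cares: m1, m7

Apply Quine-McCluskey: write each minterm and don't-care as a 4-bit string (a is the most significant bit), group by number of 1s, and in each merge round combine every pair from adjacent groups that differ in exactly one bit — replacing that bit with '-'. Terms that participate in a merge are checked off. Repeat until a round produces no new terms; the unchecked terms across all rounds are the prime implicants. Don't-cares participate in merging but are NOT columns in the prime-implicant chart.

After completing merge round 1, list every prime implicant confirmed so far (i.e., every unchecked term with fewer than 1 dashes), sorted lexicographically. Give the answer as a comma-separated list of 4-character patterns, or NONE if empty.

0001, 0100

[col 0] 0001, 0100, 0111*, 1101*, 1110*, 1111*
[col 1] -111, 11-1, 111-
Prime implicants: -111, 0001, 0100, 11-1, 111-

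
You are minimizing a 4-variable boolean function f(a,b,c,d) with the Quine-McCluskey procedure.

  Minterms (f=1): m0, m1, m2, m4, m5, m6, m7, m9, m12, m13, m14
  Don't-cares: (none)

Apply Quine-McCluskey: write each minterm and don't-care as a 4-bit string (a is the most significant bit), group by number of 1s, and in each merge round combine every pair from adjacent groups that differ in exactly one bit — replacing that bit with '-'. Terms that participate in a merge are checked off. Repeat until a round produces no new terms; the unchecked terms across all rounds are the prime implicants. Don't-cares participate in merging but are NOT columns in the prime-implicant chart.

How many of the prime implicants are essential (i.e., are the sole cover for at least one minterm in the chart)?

Round 0: 0000✓ 0001✓ 0010✓ 0100✓ 0101✓ 0110✓ 0111✓ 1001✓ 1100✓ 1101✓ 1110✓
Round 1: -001✓ -100✓ -101✓ -110✓ 0-00✓ 0-01✓ 0-10✓ 00-0✓ 000-✓ 01-0✓ 01-1✓ 010-✓ 011-✓ 1-01✓ 11-0✓ 110-✓
Round 2: --01 -1-0 -10- 0--0 0-0- 01--
PIs = {--01, -1-0, -10-, 0--0, 0-0-, 01--}
Coverage chart:
  m0: 0--0,0-0-
  m1: --01,0-0-
  m2: 0--0 ←essential
  m4: -1-0,-10-,0--0,0-0-,01--
  m5: --01,-10-,0-0-,01--
  m6: -1-0,0--0,01--
  m7: 01-- ←essential
  m9: --01 ←essential
  m12: -1-0,-10-
  m13: --01,-10-
  m14: -1-0 ←essential
Essential: --01, -1-0, 0--0, 01--

4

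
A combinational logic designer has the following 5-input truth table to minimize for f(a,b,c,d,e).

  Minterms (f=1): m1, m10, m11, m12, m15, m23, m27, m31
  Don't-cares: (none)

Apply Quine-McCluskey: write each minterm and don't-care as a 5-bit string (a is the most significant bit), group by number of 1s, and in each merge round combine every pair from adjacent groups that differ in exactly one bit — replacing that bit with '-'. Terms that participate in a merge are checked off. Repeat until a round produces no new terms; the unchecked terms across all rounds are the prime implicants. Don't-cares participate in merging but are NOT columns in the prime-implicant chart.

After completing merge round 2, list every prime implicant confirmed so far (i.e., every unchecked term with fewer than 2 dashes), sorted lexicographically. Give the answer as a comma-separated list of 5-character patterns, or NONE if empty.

00001, 0101-, 01100, 1-111

size-2^0 implicants → 00001  01010(✓)  01011(✓)  01100  01111(✓)  10111(✓)  11011(✓)  11111(✓)
size-2^1 implicants → -1011(✓)  -1111(✓)  01-11(✓)  0101-  1-111  11-11(✓)
size-2^2 implicants → -1-11
Unchecked terms (primes): -1-11, 00001, 0101-, 01100, 1-111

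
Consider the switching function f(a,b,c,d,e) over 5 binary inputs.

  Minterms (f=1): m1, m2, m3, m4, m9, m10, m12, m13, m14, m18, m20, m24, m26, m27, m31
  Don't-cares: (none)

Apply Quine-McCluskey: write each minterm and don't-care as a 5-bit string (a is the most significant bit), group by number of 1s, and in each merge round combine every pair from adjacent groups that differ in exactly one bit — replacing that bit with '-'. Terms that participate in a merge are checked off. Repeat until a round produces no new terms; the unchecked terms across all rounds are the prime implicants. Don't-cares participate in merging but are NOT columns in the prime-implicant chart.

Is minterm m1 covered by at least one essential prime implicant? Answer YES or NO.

size-2^0 implicants → 00001(✓)  00010(✓)  00011(✓)  00100(✓)  01001(✓)  01010(✓)  01100(✓)  01101(✓)  01110(✓)  10010(✓)  10100(✓)  11000(✓)  11010(✓)  11011(✓)  11111(✓)
size-2^1 implicants → -0010(✓)  -0100  -1010(✓)  0-001  0-010(✓)  0-100  000-1  0001-  01-01  01-10  011-0  0110-  1-010(✓)  11-11  110-0  1101-
size-2^2 implicants → --010
Unchecked terms (primes): --010, -0100, 0-001, 0-100, 000-1, 0001-, 01-01, 01-10, 011-0, 0110-, 11-11, 110-0, 1101-
Minterm coverage:
  m1 ⊆ 0-001,000-1
  m2 ⊆ --010,0001-
  m3 ⊆ 000-1,0001-
  m4 ⊆ -0100,0-100
  m9 ⊆ 0-001,01-01
  m10 ⊆ --010,01-10
  m12 ⊆ 0-100,011-0,0110-
  m13 ⊆ 01-01,0110-
  m14 ⊆ 01-10,011-0
  m18 ⊆ --010 [E]
  m20 ⊆ -0100 [E]
  m24 ⊆ 110-0 [E]
  m26 ⊆ --010,110-0,1101-
  m27 ⊆ 11-11,1101-
  m31 ⊆ 11-11 [E]
E = {--010, -0100, 11-11, 110-0}

NO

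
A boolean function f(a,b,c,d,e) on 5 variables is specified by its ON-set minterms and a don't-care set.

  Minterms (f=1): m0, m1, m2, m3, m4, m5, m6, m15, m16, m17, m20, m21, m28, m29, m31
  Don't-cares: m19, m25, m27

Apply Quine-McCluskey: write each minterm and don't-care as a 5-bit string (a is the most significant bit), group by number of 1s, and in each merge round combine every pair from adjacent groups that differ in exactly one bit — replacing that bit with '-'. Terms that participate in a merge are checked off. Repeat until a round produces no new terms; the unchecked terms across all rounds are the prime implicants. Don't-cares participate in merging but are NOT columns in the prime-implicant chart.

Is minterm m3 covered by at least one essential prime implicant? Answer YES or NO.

NO

Round 0: 00000✓ 00001✓ 00010✓ 00011✓ 00100✓ 00101✓ 00110✓ 01111✓ 10000✓ 10001✓ 10011✓ 10100✓ 10101✓ 11001✓ 11011✓ 11100✓ 11101✓ 11111✓
Round 1: -0000✓ -0001✓ -0011✓ -0100✓ -0101✓ -1111 00-00✓ 00-01✓ 00-10✓ 000-0✓ 000-1✓ 0000-✓ 0001-✓ 001-0✓ 0010-✓ 1-001✓ 1-011✓ 1-100✓ 1-101✓ 10-00✓ 10-01✓ 100-1✓ 1000-✓ 1010-✓ 11-01✓ 11-11✓ 110-1✓ 111-1✓ 1110-✓
Round 2: -0-00✓ -0-01✓ -00-1 -000-✓ -010-✓ 00--0 00-0-✓ 000-- 1--01 1-0-1 1-10- 10-0-✓ 11--1
Round 3: -0-0-
PIs = {-0-0-, -00-1, -1111, 00--0, 000--, 1--01, 1-0-1, 1-10-, 11--1}
Coverage chart:
  m0: -0-0-,00--0,000--
  m1: -0-0-,-00-1,000--
  m2: 00--0,000--
  m3: -00-1,000--
  m4: -0-0-,00--0
  m5: -0-0- ←essential
  m6: 00--0 ←essential
  m15: -1111 ←essential
  m16: -0-0- ←essential
  m17: -0-0-,-00-1,1--01,1-0-1
  m20: -0-0-,1-10-
  m21: -0-0-,1--01,1-10-
  m28: 1-10- ←essential
  m29: 1--01,1-10-,11--1
  m31: -1111,11--1
Essential: -0-0-, -1111, 00--0, 1-10-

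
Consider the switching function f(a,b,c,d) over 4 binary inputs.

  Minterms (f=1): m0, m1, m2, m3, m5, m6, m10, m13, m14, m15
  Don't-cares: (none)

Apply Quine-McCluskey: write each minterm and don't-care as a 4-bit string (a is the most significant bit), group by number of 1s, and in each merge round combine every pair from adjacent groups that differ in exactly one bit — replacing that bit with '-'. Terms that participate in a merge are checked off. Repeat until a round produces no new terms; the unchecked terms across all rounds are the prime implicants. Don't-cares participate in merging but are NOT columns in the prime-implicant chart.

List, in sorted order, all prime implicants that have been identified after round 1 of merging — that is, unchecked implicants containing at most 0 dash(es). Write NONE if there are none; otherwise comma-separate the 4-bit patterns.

size-2^0 implicants → 0000(✓)  0001(✓)  0010(✓)  0011(✓)  0101(✓)  0110(✓)  1010(✓)  1101(✓)  1110(✓)  1111(✓)
size-2^1 implicants → -010(✓)  -101  -110(✓)  0-01  0-10(✓)  00-0(✓)  00-1(✓)  000-(✓)  001-(✓)  1-10(✓)  11-1  111-
size-2^2 implicants → --10  00--
Unchecked terms (primes): --10, -101, 0-01, 00--, 11-1, 111-

NONE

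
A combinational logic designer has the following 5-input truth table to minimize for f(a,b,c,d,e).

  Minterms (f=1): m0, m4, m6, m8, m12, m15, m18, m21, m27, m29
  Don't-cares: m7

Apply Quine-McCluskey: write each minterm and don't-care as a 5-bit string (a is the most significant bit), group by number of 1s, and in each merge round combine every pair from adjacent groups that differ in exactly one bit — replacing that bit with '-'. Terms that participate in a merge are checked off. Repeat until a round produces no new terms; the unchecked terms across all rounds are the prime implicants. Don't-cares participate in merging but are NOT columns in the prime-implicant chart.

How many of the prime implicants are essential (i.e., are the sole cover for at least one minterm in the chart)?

5

Round 0: 00000✓ 00100✓ 00110✓ 00111✓ 01000✓ 01100✓ 01111✓ 10010 10101✓ 11011 11101✓
Round 1: 0-000✓ 0-100✓ 0-111 00-00✓ 001-0 0011- 01-00✓ 1-101
Round 2: 0--00
PIs = {0--00, 0-111, 001-0, 0011-, 1-101, 10010, 11011}
Coverage chart:
  m0: 0--00 ←essential
  m4: 0--00,001-0
  m6: 001-0,0011-
  m8: 0--00 ←essential
  m12: 0--00 ←essential
  m15: 0-111 ←essential
  m18: 10010 ←essential
  m21: 1-101 ←essential
  m27: 11011 ←essential
  m29: 1-101 ←essential
Essential: 0--00, 0-111, 1-101, 10010, 11011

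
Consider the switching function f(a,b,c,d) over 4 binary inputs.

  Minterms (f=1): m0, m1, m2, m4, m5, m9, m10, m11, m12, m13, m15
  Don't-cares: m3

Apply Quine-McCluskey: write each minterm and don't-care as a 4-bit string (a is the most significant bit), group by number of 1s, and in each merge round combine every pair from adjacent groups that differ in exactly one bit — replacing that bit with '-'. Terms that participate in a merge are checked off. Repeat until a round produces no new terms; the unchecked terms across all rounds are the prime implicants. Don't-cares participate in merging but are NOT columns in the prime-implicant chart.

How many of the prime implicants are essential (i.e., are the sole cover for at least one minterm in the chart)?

3

[col 0] 0000*, 0001*, 0010*, 0011*, 0100*, 0101*, 1001*, 1010*, 1011*, 1100*, 1101*, 1111*
[col 1] -001*, -010*, -011*, -100*, -101*, 0-00*, 0-01*, 00-0*, 00-1*, 000-*, 001-*, 010-*, 1-01*, 1-11*, 10-1*, 101-*, 11-1*, 110-*
[col 2] --01, -0-1, -01-, -10-, 0-0-, 00--, 1--1
Prime implicants: --01, -0-1, -01-, -10-, 0-0-, 00--, 1--1
PI chart (minterm → PIs covering it):
  0 | 0-0-,00--
  1 | --01,-0-1,0-0-,00--
  2 | -01-,00--
  4 | -10-,0-0-
  5 | --01,-10-,0-0-
  9 | --01,-0-1,1--1
  10 | -01-  (sole → essential)
  11 | -0-1,-01-,1--1
  12 | -10-  (sole → essential)
  13 | --01,-10-,1--1
  15 | 1--1  (sole → essential)
Essential prime implicants: -01-, -10-, 1--1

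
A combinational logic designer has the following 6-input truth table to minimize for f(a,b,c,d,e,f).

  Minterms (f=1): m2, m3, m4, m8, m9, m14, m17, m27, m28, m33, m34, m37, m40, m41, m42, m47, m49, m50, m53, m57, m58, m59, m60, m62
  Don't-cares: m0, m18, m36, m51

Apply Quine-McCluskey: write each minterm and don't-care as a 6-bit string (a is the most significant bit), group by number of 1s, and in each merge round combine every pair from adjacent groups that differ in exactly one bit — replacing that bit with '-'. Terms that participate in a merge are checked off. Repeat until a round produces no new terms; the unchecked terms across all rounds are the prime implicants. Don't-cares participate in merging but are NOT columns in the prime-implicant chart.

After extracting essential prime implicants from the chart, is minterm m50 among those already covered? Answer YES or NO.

NO

size-2^0 implicants → 000000(✓)  000010(✓)  000011(✓)  000100(✓)  001000(✓)  001001(✓)  001110  010001(✓)  010010(✓)  011011(✓)  011100(✓)  100001(✓)  100010(✓)  100100(✓)  100101(✓)  101000(✓)  101001(✓)  101010(✓)  101111  110001(✓)  110010(✓)  110011(✓)  110101(✓)  111001(✓)  111010(✓)  111011(✓)  111100(✓)  111110(✓)
size-2^1 implicants → -00010(✓)  -00100  -01000(✓)  -01001(✓)  -10001  -10010(✓)  -11011  -11100  0-0010(✓)  00-000  000-00  0000-0  00001-  00100-(✓)  1-0001(✓)  1-0010(✓)  1-0101(✓)  1-1001(✓)  1-1010(✓)  10-001(✓)  10-010(✓)  100-01(✓)  10010-  1010-0  10100-(✓)  11-001(✓)  11-010(✓)  11-011(✓)  110-01(✓)  1100-1(✓)  11001-(✓)  111-10  1110-1(✓)  11101-(✓)  1111-0
size-2^2 implicants → --0010  -0100-  1--001  1--010  1-0-01  11-0-1  11-01-
Unchecked terms (primes): --0010, -00100, -0100-, -10001, -11011, -11100, 00-000, 000-00, 0000-0, 00001-, 001110, 1--001, 1--010, 1-0-01, 10010-, 1010-0, 101111, 11-0-1, 11-01-, 111-10, 1111-0
Minterm coverage:
  m2 ⊆ --0010,0000-0,00001-
  m3 ⊆ 00001- [E]
  m4 ⊆ -00100,000-00
  m8 ⊆ -0100-,00-000
  m9 ⊆ -0100- [E]
  m14 ⊆ 001110 [E]
  m17 ⊆ -10001 [E]
  m27 ⊆ -11011 [E]
  m28 ⊆ -11100 [E]
  m33 ⊆ 1--001,1-0-01
  m34 ⊆ --0010,1--010
  m37 ⊆ 1-0-01,10010-
  m40 ⊆ -0100-,1010-0
  m41 ⊆ -0100-,1--001
  m42 ⊆ 1--010,1010-0
  m47 ⊆ 101111 [E]
  m49 ⊆ -10001,1--001,1-0-01,11-0-1
  m50 ⊆ --0010,1--010,11-01-
  m53 ⊆ 1-0-01 [E]
  m57 ⊆ 1--001,11-0-1
  m58 ⊆ 1--010,11-01-,111-10
  m59 ⊆ -11011,11-0-1,11-01-
  m60 ⊆ -11100,1111-0
  m62 ⊆ 111-10,1111-0
E = {-0100-, -10001, -11011, -11100, 00001-, 001110, 1-0-01, 101111}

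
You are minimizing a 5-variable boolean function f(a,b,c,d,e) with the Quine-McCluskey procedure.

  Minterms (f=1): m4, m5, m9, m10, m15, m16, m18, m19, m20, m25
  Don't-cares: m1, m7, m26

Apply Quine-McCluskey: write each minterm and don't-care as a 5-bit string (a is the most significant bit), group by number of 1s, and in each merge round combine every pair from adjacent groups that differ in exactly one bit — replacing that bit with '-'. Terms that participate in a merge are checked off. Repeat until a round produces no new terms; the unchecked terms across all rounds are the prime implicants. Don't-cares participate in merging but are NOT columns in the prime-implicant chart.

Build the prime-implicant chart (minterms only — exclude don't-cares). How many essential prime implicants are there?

Round 0: 00001✓ 00100✓ 00101✓ 00111✓ 01001✓ 01010✓ 01111✓ 10000✓ 10010✓ 10011✓ 10100✓ 11001✓ 11010✓
Round 1: -0100 -1001 -1010 0-001 0-111 00-01 001-1 0010- 1-010 10-00 100-0 1001-
PIs = {-0100, -1001, -1010, 0-001, 0-111, 00-01, 001-1, 0010-, 1-010, 10-00, 100-0, 1001-}
Coverage chart:
  m4: -0100,0010-
  m5: 00-01,001-1,0010-
  m9: -1001,0-001
  m10: -1010 ←essential
  m15: 0-111 ←essential
  m16: 10-00,100-0
  m18: 1-010,100-0,1001-
  m19: 1001- ←essential
  m20: -0100,10-00
  m25: -1001 ←essential
Essential: -1001, -1010, 0-111, 1001-

4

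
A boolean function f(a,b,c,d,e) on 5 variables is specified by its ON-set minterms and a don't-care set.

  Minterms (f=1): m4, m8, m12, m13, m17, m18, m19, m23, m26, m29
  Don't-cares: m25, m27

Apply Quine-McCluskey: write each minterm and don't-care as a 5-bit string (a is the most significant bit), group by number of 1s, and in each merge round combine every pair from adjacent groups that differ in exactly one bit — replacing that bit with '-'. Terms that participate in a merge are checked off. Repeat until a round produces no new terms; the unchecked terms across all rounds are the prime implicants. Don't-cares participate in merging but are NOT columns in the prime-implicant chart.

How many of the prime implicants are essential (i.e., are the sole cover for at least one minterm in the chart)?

5

size-2^0 implicants → 00100(✓)  01000(✓)  01100(✓)  01101(✓)  10001(✓)  10010(✓)  10011(✓)  10111(✓)  11001(✓)  11010(✓)  11011(✓)  11101(✓)
size-2^1 implicants → -1101  0-100  01-00  0110-  1-001(✓)  1-010(✓)  1-011(✓)  10-11  100-1(✓)  1001-(✓)  11-01  110-1(✓)  1101-(✓)
size-2^2 implicants → 1-0-1  1-01-
Unchecked terms (primes): -1101, 0-100, 01-00, 0110-, 1-0-1, 1-01-, 10-11, 11-01
Minterm coverage:
  m4 ⊆ 0-100 [E]
  m8 ⊆ 01-00 [E]
  m12 ⊆ 0-100,01-00,0110-
  m13 ⊆ -1101,0110-
  m17 ⊆ 1-0-1 [E]
  m18 ⊆ 1-01- [E]
  m19 ⊆ 1-0-1,1-01-,10-11
  m23 ⊆ 10-11 [E]
  m26 ⊆ 1-01- [E]
  m29 ⊆ -1101,11-01
E = {0-100, 01-00, 1-0-1, 1-01-, 10-11}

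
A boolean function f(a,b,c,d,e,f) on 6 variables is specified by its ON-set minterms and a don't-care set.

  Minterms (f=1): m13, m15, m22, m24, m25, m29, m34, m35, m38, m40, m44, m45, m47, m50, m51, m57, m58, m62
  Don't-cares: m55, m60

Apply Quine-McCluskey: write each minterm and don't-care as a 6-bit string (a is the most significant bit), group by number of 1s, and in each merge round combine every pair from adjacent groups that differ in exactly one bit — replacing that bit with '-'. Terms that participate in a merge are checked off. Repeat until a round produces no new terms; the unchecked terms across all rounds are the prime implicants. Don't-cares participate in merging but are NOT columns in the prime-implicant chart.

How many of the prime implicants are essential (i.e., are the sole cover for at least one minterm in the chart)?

7

[col 0] 001101*, 001111*, 010110, 011000*, 011001*, 011101*, 100010*, 100011*, 100110*, 101000*, 101100*, 101101*, 101111*, 110010*, 110011*, 110111*, 111001*, 111010*, 111100*, 111110*
[col 1] -01101*, -01111*, -11001, 0-1101, 0011-1*, 011-01, 01100-, 1-0010*, 1-0011*, 1-1100, 100-10, 10001-*, 101-00, 1011-1*, 10110-, 11-010, 110-11, 11001-*, 111-10, 1111-0
[col 2] -011-1, 1-001-
Prime implicants: -011-1, -11001, 0-1101, 010110, 011-01, 01100-, 1-001-, 1-1100, 100-10, 101-00, 10110-, 11-010, 110-11, 111-10, 1111-0
PI chart (minterm → PIs covering it):
  13 | -011-1,0-1101
  15 | -011-1  (sole → essential)
  22 | 010110  (sole → essential)
  24 | 01100-  (sole → essential)
  25 | -11001,011-01,01100-
  29 | 0-1101,011-01
  34 | 1-001-,100-10
  35 | 1-001-  (sole → essential)
  38 | 100-10  (sole → essential)
  40 | 101-00  (sole → essential)
  44 | 1-1100,101-00,10110-
  45 | -011-1,10110-
  47 | -011-1  (sole → essential)
  50 | 1-001-,11-010
  51 | 1-001-,110-11
  57 | -11001  (sole → essential)
  58 | 11-010,111-10
  62 | 111-10,1111-0
Essential prime implicants: -011-1, -11001, 010110, 01100-, 1-001-, 100-10, 101-00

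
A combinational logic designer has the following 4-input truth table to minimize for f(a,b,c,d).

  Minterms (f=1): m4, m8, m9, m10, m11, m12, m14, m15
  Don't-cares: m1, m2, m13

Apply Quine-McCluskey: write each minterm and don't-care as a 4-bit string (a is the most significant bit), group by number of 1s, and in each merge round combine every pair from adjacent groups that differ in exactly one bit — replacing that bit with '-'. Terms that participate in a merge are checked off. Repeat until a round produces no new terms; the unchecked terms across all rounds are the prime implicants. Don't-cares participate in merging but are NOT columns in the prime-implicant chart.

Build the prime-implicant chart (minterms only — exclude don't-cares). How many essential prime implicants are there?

size-2^0 implicants → 0001(✓)  0010(✓)  0100(✓)  1000(✓)  1001(✓)  1010(✓)  1011(✓)  1100(✓)  1101(✓)  1110(✓)  1111(✓)
size-2^1 implicants → -001  -010  -100  1-00(✓)  1-01(✓)  1-10(✓)  1-11(✓)  10-0(✓)  10-1(✓)  100-(✓)  101-(✓)  11-0(✓)  11-1(✓)  110-(✓)  111-(✓)
size-2^2 implicants → 1--0(✓)  1--1(✓)  1-0-(✓)  1-1-(✓)  10--(✓)  11--(✓)
size-2^3 implicants → 1---
Unchecked terms (primes): -001, -010, -100, 1---
Minterm coverage:
  m4 ⊆ -100 [E]
  m8 ⊆ 1--- [E]
  m9 ⊆ -001,1---
  m10 ⊆ -010,1---
  m11 ⊆ 1--- [E]
  m12 ⊆ -100,1---
  m14 ⊆ 1--- [E]
  m15 ⊆ 1--- [E]
E = {-100, 1---}

2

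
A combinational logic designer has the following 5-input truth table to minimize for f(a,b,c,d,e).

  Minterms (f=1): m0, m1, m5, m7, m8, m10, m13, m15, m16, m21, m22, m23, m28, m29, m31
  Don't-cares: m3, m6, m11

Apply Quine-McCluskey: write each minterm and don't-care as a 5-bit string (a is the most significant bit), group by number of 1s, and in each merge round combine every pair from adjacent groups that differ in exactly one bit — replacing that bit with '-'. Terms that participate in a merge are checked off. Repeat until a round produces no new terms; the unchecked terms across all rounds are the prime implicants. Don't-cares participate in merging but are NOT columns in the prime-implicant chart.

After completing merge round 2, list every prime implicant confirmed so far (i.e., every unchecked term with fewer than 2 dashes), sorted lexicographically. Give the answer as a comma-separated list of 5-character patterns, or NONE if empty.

-0000, 0-000, 0000-, 010-0, 0101-, 1110-

[col 0] 00000*, 00001*, 00011*, 00101*, 00110*, 00111*, 01000*, 01010*, 01011*, 01101*, 01111*, 10000*, 10101*, 10110*, 10111*, 11100*, 11101*, 11111*
[col 1] -0000, -0101*, -0110*, -0111*, -1101*, -1111*, 0-000, 0-011*, 0-101*, 0-111*, 00-01*, 00-11*, 000-1*, 0000-, 001-1*, 0011-*, 01-11*, 010-0, 0101-, 011-1*, 1-101*, 1-111*, 101-1*, 1011-*, 111-1*, 1110-
[col 2] --101*, --111*, -01-1*, -011-, -11-1*, 0--11, 0-1-1*, 00--1, 1-1-1*
[col 3] --1-1
Prime implicants: --1-1, -0000, -011-, 0--11, 0-000, 00--1, 0000-, 010-0, 0101-, 1110-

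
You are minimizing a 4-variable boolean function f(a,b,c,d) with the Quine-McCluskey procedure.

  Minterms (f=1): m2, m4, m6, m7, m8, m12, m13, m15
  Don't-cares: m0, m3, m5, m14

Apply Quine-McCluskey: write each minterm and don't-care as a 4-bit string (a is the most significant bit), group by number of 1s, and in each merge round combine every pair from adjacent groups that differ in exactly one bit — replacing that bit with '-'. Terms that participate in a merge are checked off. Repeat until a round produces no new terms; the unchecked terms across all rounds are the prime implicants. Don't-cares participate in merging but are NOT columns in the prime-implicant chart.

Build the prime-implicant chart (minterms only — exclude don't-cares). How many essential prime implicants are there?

2

[col 0] 0000*, 0010*, 0011*, 0100*, 0101*, 0110*, 0111*, 1000*, 1100*, 1101*, 1110*, 1111*
[col 1] -000*, -100*, -101*, -110*, -111*, 0-00*, 0-10*, 0-11*, 00-0*, 001-*, 01-0*, 01-1*, 010-*, 011-*, 1-00*, 11-0*, 11-1*, 110-*, 111-*
[col 2] --00, -1-0*, -1-1*, -10-*, -11-*, 0--0, 0-1-, 01--*, 11--*
[col 3] -1--
Prime implicants: --00, -1--, 0--0, 0-1-
PI chart (minterm → PIs covering it):
  2 | 0--0,0-1-
  4 | --00,-1--,0--0
  6 | -1--,0--0,0-1-
  7 | -1--,0-1-
  8 | --00  (sole → essential)
  12 | --00,-1--
  13 | -1--  (sole → essential)
  15 | -1--  (sole → essential)
Essential prime implicants: --00, -1--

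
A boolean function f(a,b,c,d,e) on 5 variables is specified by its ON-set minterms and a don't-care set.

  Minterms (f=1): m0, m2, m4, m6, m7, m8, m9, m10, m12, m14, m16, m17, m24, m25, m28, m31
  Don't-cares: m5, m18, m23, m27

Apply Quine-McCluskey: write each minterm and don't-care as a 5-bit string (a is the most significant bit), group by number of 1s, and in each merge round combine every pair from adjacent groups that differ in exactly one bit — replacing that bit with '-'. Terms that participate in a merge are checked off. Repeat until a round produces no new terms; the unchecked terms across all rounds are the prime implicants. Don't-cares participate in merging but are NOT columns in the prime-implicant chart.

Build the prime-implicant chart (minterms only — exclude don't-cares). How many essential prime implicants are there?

4

Round 0: 00000✓ 00010✓ 00100✓ 00101✓ 00110✓ 00111✓ 01000✓ 01001✓ 01010✓ 01100✓ 01110✓ 10000✓ 10001✓ 10010✓ 10111✓ 11000✓ 11001✓ 11011✓ 11100✓ 11111✓
Round 1: -0000✓ -0010✓ -0111 -1000✓ -1001✓ -1100✓ 0-000✓ 0-010✓ 0-100✓ 0-110✓ 00-00✓ 00-10✓ 000-0✓ 001-0✓ 001-1✓ 0010-✓ 0011-✓ 01-00✓ 01-10✓ 010-0✓ 0100-✓ 011-0✓ 1-000✓ 1-001✓ 1-111 100-0✓ 1000-✓ 11-00✓ 11-11 110-1 1100-✓
Round 2: --000 -00-0 -1-00 -100- 0--00✓ 0--10✓ 0-0-0✓ 0-1-0✓ 00--0✓ 001-- 01--0✓ 1-00-
Round 3: 0---0
PIs = {--000, -00-0, -0111, -1-00, -100-, 0---0, 001--, 1-00-, 1-111, 11-11, 110-1}
Coverage chart:
  m0: --000,-00-0,0---0
  m2: -00-0,0---0
  m4: 0---0,001--
  m6: 0---0,001--
  m7: -0111,001--
  m8: --000,-1-00,-100-,0---0
  m9: -100- ←essential
  m10: 0---0 ←essential
  m12: -1-00,0---0
  m14: 0---0 ←essential
  m16: --000,-00-0,1-00-
  m17: 1-00- ←essential
  m24: --000,-1-00,-100-,1-00-
  m25: -100-,1-00-,110-1
  m28: -1-00 ←essential
  m31: 1-111,11-11
Essential: -1-00, -100-, 0---0, 1-00-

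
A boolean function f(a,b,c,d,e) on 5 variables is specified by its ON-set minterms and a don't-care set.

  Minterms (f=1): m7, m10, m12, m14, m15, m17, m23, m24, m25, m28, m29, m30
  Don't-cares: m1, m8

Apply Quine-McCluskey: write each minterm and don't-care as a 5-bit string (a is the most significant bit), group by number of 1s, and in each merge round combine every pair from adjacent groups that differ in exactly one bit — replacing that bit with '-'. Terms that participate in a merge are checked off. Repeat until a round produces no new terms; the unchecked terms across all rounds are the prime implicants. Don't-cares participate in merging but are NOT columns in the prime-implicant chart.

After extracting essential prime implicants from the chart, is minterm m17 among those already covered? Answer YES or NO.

NO

Round 0: 00001✓ 00111✓ 01000✓ 01010✓ 01100✓ 01110✓ 01111✓ 10001✓ 10111✓ 11000✓ 11001✓ 11100✓ 11101✓ 11110✓
Round 1: -0001 -0111 -1000✓ -1100✓ -1110✓ 0-111 01-00✓ 01-10✓ 010-0✓ 011-0✓ 0111- 1-001 11-00✓ 11-01✓ 1100-✓ 111-0✓ 1110-✓
Round 2: -1-00 -11-0 01--0 11-0-
PIs = {-0001, -0111, -1-00, -11-0, 0-111, 01--0, 0111-, 1-001, 11-0-}
Coverage chart:
  m7: -0111,0-111
  m10: 01--0 ←essential
  m12: -1-00,-11-0,01--0
  m14: -11-0,01--0,0111-
  m15: 0-111,0111-
  m17: -0001,1-001
  m23: -0111 ←essential
  m24: -1-00,11-0-
  m25: 1-001,11-0-
  m28: -1-00,-11-0,11-0-
  m29: 11-0- ←essential
  m30: -11-0 ←essential
Essential: -0111, -11-0, 01--0, 11-0-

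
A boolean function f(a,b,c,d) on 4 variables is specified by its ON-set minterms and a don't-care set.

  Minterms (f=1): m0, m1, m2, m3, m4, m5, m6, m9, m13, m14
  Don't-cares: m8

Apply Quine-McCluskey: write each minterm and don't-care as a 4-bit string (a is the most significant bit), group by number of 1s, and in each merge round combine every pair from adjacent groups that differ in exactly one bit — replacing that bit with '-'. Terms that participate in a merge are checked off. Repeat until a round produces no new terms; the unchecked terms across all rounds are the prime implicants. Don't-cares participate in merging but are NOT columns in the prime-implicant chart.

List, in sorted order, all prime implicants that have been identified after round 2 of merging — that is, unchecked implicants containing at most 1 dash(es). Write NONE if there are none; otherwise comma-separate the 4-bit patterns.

-110

size-2^0 implicants → 0000(✓)  0001(✓)  0010(✓)  0011(✓)  0100(✓)  0101(✓)  0110(✓)  1000(✓)  1001(✓)  1101(✓)  1110(✓)
size-2^1 implicants → -000(✓)  -001(✓)  -101(✓)  -110  0-00(✓)  0-01(✓)  0-10(✓)  00-0(✓)  00-1(✓)  000-(✓)  001-(✓)  01-0(✓)  010-(✓)  1-01(✓)  100-(✓)
size-2^2 implicants → --01  -00-  0--0  0-0-  00--
Unchecked terms (primes): --01, -00-, -110, 0--0, 0-0-, 00--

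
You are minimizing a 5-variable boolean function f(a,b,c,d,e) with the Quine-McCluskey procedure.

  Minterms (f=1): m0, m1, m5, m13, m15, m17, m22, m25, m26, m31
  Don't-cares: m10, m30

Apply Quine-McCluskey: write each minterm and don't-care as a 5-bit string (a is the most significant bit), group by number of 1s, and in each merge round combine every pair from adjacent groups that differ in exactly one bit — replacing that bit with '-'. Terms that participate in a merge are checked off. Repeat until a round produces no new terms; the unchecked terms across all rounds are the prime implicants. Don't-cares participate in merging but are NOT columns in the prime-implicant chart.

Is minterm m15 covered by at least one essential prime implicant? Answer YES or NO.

Round 0: 00000✓ 00001✓ 00101✓ 01010✓ 01101✓ 01111✓ 10001✓ 10110✓ 11001✓ 11010✓ 11110✓ 11111✓
Round 1: -0001 -1010 -1111 0-101 00-01 0000- 011-1 1-001 1-110 11-10 1111-
PIs = {-0001, -1010, -1111, 0-101, 00-01, 0000-, 011-1, 1-001, 1-110, 11-10, 1111-}
Coverage chart:
  m0: 0000- ←essential
  m1: -0001,00-01,0000-
  m5: 0-101,00-01
  m13: 0-101,011-1
  m15: -1111,011-1
  m17: -0001,1-001
  m22: 1-110 ←essential
  m25: 1-001 ←essential
  m26: -1010,11-10
  m31: -1111,1111-
Essential: 0000-, 1-001, 1-110

NO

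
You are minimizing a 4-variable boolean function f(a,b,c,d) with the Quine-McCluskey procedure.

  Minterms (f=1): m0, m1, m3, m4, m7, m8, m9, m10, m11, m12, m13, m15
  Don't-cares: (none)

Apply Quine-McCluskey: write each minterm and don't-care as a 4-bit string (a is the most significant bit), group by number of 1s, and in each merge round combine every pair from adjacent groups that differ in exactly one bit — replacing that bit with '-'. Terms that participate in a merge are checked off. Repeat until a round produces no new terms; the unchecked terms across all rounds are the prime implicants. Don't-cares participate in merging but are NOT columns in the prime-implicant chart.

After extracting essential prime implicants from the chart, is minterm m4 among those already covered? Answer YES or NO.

YES

size-2^0 implicants → 0000(✓)  0001(✓)  0011(✓)  0100(✓)  0111(✓)  1000(✓)  1001(✓)  1010(✓)  1011(✓)  1100(✓)  1101(✓)  1111(✓)
size-2^1 implicants → -000(✓)  -001(✓)  -011(✓)  -100(✓)  -111(✓)  0-00(✓)  0-11(✓)  00-1(✓)  000-(✓)  1-00(✓)  1-01(✓)  1-11(✓)  10-0(✓)  10-1(✓)  100-(✓)  101-(✓)  11-1(✓)  110-(✓)
size-2^2 implicants → --00  --11  -0-1  -00-  1--1  1-0-  10--
Unchecked terms (primes): --00, --11, -0-1, -00-, 1--1, 1-0-, 10--
Minterm coverage:
  m0 ⊆ --00,-00-
  m1 ⊆ -0-1,-00-
  m3 ⊆ --11,-0-1
  m4 ⊆ --00 [E]
  m7 ⊆ --11 [E]
  m8 ⊆ --00,-00-,1-0-,10--
  m9 ⊆ -0-1,-00-,1--1,1-0-,10--
  m10 ⊆ 10-- [E]
  m11 ⊆ --11,-0-1,1--1,10--
  m12 ⊆ --00,1-0-
  m13 ⊆ 1--1,1-0-
  m15 ⊆ --11,1--1
E = {--00, --11, 10--}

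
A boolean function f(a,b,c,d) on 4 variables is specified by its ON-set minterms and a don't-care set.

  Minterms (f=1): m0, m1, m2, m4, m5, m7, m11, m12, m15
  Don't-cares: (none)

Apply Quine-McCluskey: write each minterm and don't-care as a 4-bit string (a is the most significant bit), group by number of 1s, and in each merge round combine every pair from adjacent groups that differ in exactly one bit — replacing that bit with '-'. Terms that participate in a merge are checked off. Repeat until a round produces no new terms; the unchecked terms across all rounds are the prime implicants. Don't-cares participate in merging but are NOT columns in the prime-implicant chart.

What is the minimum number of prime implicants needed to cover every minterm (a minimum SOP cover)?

5

Round 0: 0000✓ 0001✓ 0010✓ 0100✓ 0101✓ 0111✓ 1011✓ 1100✓ 1111✓
Round 1: -100 -111 0-00✓ 0-01✓ 00-0 000-✓ 01-1 010-✓ 1-11
Round 2: 0-0-
PIs = {-100, -111, 0-0-, 00-0, 01-1, 1-11}
Coverage chart:
  m0: 0-0-,00-0
  m1: 0-0- ←essential
  m2: 00-0 ←essential
  m4: -100,0-0-
  m5: 0-0-,01-1
  m7: -111,01-1
  m11: 1-11 ←essential
  m12: -100 ←essential
  m15: -111,1-11
Essential: -100, 0-0-, 00-0, 1-11
Petrick residual → -111
Min cover (5 terms): bc'd' + bcd + a'c' + a'b'd' + acd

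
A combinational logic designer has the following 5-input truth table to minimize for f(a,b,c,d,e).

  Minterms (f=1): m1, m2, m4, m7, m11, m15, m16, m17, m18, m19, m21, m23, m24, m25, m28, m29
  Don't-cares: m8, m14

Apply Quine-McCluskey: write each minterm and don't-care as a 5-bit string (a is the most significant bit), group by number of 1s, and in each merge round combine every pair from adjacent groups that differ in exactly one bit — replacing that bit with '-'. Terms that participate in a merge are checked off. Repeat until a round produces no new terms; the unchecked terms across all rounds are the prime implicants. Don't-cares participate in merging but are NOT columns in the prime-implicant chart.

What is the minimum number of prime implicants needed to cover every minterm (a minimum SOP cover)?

8

Round 0: 00001✓ 00010✓ 00100 00111✓ 01000✓ 01011✓ 01110✓ 01111✓ 10000✓ 10001✓ 10010✓ 10011✓ 10101✓ 10111✓ 11000✓ 11001✓ 11100✓ 11101✓
Round 1: -0001 -0010 -0111 -1000 0-111 01-11 0111- 1-000✓ 1-001✓ 1-101✓ 10-01✓ 10-11✓ 100-0✓ 100-1✓ 1000-✓ 1001-✓ 101-1✓ 11-00✓ 11-01✓ 1100-✓ 1110-✓
Round 2: 1--01 1-00- 10--1 100-- 11-0-
PIs = {-0001, -0010, -0111, -1000, 0-111, 00100, 01-11, 0111-, 1--01, 1-00-, 10--1, 100--, 11-0-}
Coverage chart:
  m1: -0001 ←essential
  m2: -0010 ←essential
  m4: 00100 ←essential
  m7: -0111,0-111
  m11: 01-11 ←essential
  m15: 0-111,01-11,0111-
  m16: 1-00-,100--
  m17: -0001,1--01,1-00-,10--1,100--
  m18: -0010,100--
  m19: 10--1,100--
  m21: 1--01,10--1
  m23: -0111,10--1
  m24: -1000,1-00-,11-0-
  m25: 1--01,1-00-,11-0-
  m28: 11-0- ←essential
  m29: 1--01,11-0-
Essential: -0001, -0010, 00100, 01-11, 11-0-
Petrick residual → -0111, 1--01, 100--
Min cover (8 terms): b'c'd'e + b'c'de' + b'cde + a'b'cd'e' + a'bde + ad'e + ab'c' + abd'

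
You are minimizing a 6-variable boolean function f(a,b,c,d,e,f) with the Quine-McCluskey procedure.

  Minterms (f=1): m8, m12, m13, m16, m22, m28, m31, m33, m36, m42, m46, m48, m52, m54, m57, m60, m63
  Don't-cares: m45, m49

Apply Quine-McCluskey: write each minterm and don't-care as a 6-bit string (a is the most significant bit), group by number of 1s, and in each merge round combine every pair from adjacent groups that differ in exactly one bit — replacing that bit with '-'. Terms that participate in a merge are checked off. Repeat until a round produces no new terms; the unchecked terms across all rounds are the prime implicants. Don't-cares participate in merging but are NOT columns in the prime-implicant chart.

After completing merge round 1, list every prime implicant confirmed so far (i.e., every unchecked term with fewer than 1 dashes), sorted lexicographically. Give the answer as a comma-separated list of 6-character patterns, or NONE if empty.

Round 0: 001000✓ 001100✓ 001101✓ 010000✓ 010110✓ 011100✓ 011111✓ 100001✓ 100100✓ 101010✓ 101101✓ 101110✓ 110000✓ 110001✓ 110100✓ 110110✓ 111001✓ 111100✓ 111111✓
Round 1: -01101 -10000 -10110 -11100 -11111 0-1100 001-00 00110- 1-0001 1-0100 101-10 11-001 11-100 110-00 11000- 1101-0
PIs = {-01101, -10000, -10110, -11100, -11111, 0-1100, 001-00, 00110-, 1-0001, 1-0100, 101-10, 11-001, 11-100, 110-00, 11000-, 1101-0}

NONE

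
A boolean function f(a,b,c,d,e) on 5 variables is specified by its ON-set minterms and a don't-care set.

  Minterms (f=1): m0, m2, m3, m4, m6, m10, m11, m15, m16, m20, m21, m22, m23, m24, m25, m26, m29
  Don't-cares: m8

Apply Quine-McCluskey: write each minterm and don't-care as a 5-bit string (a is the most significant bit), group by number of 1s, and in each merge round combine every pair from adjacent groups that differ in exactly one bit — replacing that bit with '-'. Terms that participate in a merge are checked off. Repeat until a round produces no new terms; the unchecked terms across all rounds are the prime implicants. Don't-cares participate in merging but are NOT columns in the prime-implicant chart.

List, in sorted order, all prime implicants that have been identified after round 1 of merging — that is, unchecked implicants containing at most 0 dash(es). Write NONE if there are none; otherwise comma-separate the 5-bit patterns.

NONE

[col 0] 00000*, 00010*, 00011*, 00100*, 00110*, 01000*, 01010*, 01011*, 01111*, 10000*, 10100*, 10101*, 10110*, 10111*, 11000*, 11001*, 11010*, 11101*
[col 1] -0000*, -0100*, -0110*, -1000*, -1010*, 0-000*, 0-010*, 0-011*, 00-00*, 00-10*, 000-0*, 0001-*, 001-0*, 01-11, 010-0*, 0101-*, 1-000*, 1-101, 10-00*, 101-0*, 101-1*, 1010-*, 1011-*, 11-01, 110-0*, 1100-
[col 2] --000, -0-00, -01-0, -10-0, 0-0-0, 0-01-, 00--0, 101--
Prime implicants: --000, -0-00, -01-0, -10-0, 0-0-0, 0-01-, 00--0, 01-11, 1-101, 101--, 11-01, 1100-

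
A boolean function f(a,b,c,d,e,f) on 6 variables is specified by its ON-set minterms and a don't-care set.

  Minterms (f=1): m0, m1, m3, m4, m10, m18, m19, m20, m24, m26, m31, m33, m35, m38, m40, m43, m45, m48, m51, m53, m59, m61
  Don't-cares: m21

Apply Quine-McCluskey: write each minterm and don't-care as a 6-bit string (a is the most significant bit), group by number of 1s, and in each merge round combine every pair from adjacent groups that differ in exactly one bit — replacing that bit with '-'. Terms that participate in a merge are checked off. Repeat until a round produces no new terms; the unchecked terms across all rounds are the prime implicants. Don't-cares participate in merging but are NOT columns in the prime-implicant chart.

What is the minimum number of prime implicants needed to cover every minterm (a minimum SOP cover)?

13

[col 0] 000000*, 000001*, 000011*, 000100*, 001010*, 010010*, 010011*, 010100*, 010101*, 011000*, 011010*, 011111, 100001*, 100011*, 100110, 101000, 101011*, 101101*, 110000, 110011*, 110101*, 111011*, 111101*
[col 1] -00001*, -00011*, -10011*, -10101, 0-0011*, 0-0100, 0-1010, 000-00, 0000-1*, 00000-, 01-010, 01001-, 01010-, 0110-0, 1-0011*, 1-1011*, 1-1101, 10-011*, 1000-1*, 11-011*, 11-101
[col 2] --0011, -000-1, 1--011
Prime implicants: --0011, -000-1, -10101, 0-0100, 0-1010, 000-00, 00000-, 01-010, 01001-, 01010-, 0110-0, 011111, 1--011, 1-1101, 100110, 101000, 11-101, 110000
PI chart (minterm → PIs covering it):
  0 | 000-00,00000-
  1 | -000-1,00000-
  3 | --0011,-000-1
  4 | 0-0100,000-00
  10 | 0-1010  (sole → essential)
  18 | 01-010,01001-
  19 | --0011,01001-
  20 | 0-0100,01010-
  24 | 0110-0  (sole → essential)
  26 | 0-1010,01-010,0110-0
  31 | 011111  (sole → essential)
  33 | -000-1  (sole → essential)
  35 | --0011,-000-1,1--011
  38 | 100110  (sole → essential)
  40 | 101000  (sole → essential)
  43 | 1--011  (sole → essential)
  45 | 1-1101  (sole → essential)
  48 | 110000  (sole → essential)
  51 | --0011,1--011
  53 | -10101,11-101
  59 | 1--011  (sole → essential)
  61 | 1-1101,11-101
Essential prime implicants: -000-1, 0-1010, 0110-0, 011111, 1--011, 1-1101, 100110, 101000, 110000
Petrick residual → -10101, 0-0100, 000-00, 01001-
Minimum SOP uses 13 PIs: b'c'd'f + bc'de'f + a'c'de'f' + a'cd'ef' + a'b'c'e'f' + a'bc'd'e + a'bcd'f' + a'bcdef + ad'ef + acde'f + ab'c'def' + ab'cd'e'f' + abc'd'e'f'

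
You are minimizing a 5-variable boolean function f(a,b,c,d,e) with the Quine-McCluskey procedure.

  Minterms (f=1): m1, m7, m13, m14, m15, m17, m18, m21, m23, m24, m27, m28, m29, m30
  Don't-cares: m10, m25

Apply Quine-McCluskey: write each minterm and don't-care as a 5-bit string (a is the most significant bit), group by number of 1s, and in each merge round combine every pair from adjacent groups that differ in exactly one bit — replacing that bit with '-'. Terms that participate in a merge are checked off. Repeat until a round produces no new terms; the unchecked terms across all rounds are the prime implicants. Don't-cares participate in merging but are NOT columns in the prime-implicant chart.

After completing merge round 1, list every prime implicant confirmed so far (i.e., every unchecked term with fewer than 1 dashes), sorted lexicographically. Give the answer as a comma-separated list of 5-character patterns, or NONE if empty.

Round 0: 00001✓ 00111✓ 01010✓ 01101✓ 01110✓ 01111✓ 10001✓ 10010 10101✓ 10111✓ 11000✓ 11001✓ 11011✓ 11100✓ 11101✓ 11110✓
Round 1: -0001 -0111 -1101 -1110 0-111 01-10 011-1 0111- 1-001✓ 1-101✓ 10-01✓ 101-1 11-00✓ 11-01✓ 110-1 1100-✓ 111-0 1110-✓
Round 2: 1--01 11-0-
PIs = {-0001, -0111, -1101, -1110, 0-111, 01-10, 011-1, 0111-, 1--01, 10010, 101-1, 11-0-, 110-1, 111-0}

10010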